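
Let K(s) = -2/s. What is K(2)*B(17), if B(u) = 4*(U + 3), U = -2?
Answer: -4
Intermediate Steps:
B(u) = 4 (B(u) = 4*(-2 + 3) = 4*1 = 4)
K(2)*B(17) = -2/2*4 = -2*1/2*4 = -1*4 = -4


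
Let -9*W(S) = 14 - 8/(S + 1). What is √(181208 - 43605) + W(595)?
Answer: -2084/1341 + √137603 ≈ 369.39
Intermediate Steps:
W(S) = -14/9 + 8/(9*(1 + S)) (W(S) = -(14 - 8/(S + 1))/9 = -(14 - 8/(1 + S))/9 = -14/9 + 8/(9*(1 + S)))
√(181208 - 43605) + W(595) = √(181208 - 43605) + 2*(-3 - 7*595)/(9*(1 + 595)) = √137603 + (2/9)*(-3 - 4165)/596 = √137603 + (2/9)*(1/596)*(-4168) = √137603 - 2084/1341 = -2084/1341 + √137603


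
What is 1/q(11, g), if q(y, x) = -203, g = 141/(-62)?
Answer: -1/203 ≈ -0.0049261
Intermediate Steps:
g = -141/62 (g = 141*(-1/62) = -141/62 ≈ -2.2742)
1/q(11, g) = 1/(-203) = -1/203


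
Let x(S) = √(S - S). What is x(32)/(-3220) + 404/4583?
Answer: 404/4583 ≈ 0.088152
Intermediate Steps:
x(S) = 0 (x(S) = √0 = 0)
x(32)/(-3220) + 404/4583 = 0/(-3220) + 404/4583 = 0*(-1/3220) + 404*(1/4583) = 0 + 404/4583 = 404/4583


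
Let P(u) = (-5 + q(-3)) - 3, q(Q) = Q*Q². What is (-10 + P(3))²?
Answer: 2025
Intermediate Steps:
q(Q) = Q³
P(u) = -35 (P(u) = (-5 + (-3)³) - 3 = (-5 - 27) - 3 = -32 - 3 = -35)
(-10 + P(3))² = (-10 - 35)² = (-45)² = 2025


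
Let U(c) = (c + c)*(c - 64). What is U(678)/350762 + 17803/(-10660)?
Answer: 1315364777/1869561460 ≈ 0.70357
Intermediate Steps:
U(c) = 2*c*(-64 + c) (U(c) = (2*c)*(-64 + c) = 2*c*(-64 + c))
U(678)/350762 + 17803/(-10660) = (2*678*(-64 + 678))/350762 + 17803/(-10660) = (2*678*614)*(1/350762) + 17803*(-1/10660) = 832584*(1/350762) - 17803/10660 = 416292/175381 - 17803/10660 = 1315364777/1869561460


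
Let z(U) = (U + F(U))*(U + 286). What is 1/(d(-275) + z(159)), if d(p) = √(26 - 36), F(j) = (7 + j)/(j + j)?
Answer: 179462982/12739591777321 - 25281*I*√10/127395917773210 ≈ 1.4087e-5 - 6.2754e-10*I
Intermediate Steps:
F(j) = (7 + j)/(2*j) (F(j) = (7 + j)/((2*j)) = (7 + j)*(1/(2*j)) = (7 + j)/(2*j))
d(p) = I*√10 (d(p) = √(-10) = I*√10)
z(U) = (286 + U)*(U + (7 + U)/(2*U)) (z(U) = (U + (7 + U)/(2*U))*(U + 286) = (U + (7 + U)/(2*U))*(286 + U) = (286 + U)*(U + (7 + U)/(2*U)))
1/(d(-275) + z(159)) = 1/(I*√10 + (293/2 + 159² + 1001/159 + (573/2)*159)) = 1/(I*√10 + (293/2 + 25281 + 1001*(1/159) + 91107/2)) = 1/(I*√10 + (293/2 + 25281 + 1001/159 + 91107/2)) = 1/(I*√10 + 11286980/159) = 1/(11286980/159 + I*√10)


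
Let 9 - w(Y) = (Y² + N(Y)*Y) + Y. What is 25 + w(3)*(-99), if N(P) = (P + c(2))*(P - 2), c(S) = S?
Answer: 1807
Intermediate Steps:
N(P) = (-2 + P)*(2 + P) (N(P) = (P + 2)*(P - 2) = (2 + P)*(-2 + P) = (-2 + P)*(2 + P))
w(Y) = 9 - Y - Y² - Y*(-4 + Y²) (w(Y) = 9 - ((Y² + (-4 + Y²)*Y) + Y) = 9 - ((Y² + Y*(-4 + Y²)) + Y) = 9 - (Y + Y² + Y*(-4 + Y²)) = 9 + (-Y - Y² - Y*(-4 + Y²)) = 9 - Y - Y² - Y*(-4 + Y²))
25 + w(3)*(-99) = 25 + (9 - 1*3² - 1*3³ + 3*3)*(-99) = 25 + (9 - 1*9 - 1*27 + 9)*(-99) = 25 + (9 - 9 - 27 + 9)*(-99) = 25 - 18*(-99) = 25 + 1782 = 1807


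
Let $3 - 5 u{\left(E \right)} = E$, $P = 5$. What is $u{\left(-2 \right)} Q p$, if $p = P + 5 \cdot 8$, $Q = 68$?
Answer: $3060$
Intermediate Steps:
$u{\left(E \right)} = \frac{3}{5} - \frac{E}{5}$
$p = 45$ ($p = 5 + 5 \cdot 8 = 5 + 40 = 45$)
$u{\left(-2 \right)} Q p = \left(\frac{3}{5} - - \frac{2}{5}\right) 68 \cdot 45 = \left(\frac{3}{5} + \frac{2}{5}\right) 68 \cdot 45 = 1 \cdot 68 \cdot 45 = 68 \cdot 45 = 3060$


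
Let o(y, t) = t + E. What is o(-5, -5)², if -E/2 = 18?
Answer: 1681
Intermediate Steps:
E = -36 (E = -2*18 = -36)
o(y, t) = -36 + t (o(y, t) = t - 36 = -36 + t)
o(-5, -5)² = (-36 - 5)² = (-41)² = 1681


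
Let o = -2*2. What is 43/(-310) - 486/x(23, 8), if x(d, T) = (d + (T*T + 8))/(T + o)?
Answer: -24269/1178 ≈ -20.602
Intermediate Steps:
o = -4
x(d, T) = (8 + d + T²)/(-4 + T) (x(d, T) = (d + (T*T + 8))/(T - 4) = (d + (T² + 8))/(-4 + T) = (d + (8 + T²))/(-4 + T) = (8 + d + T²)/(-4 + T))
43/(-310) - 486/x(23, 8) = 43/(-310) - 486*(-4 + 8)/(8 + 23 + 8²) = 43*(-1/310) - 486*4/(8 + 23 + 64) = -43/310 - 486/((¼)*95) = -43/310 - 486/95/4 = -43/310 - 486*4/95 = -43/310 - 1944/95 = -24269/1178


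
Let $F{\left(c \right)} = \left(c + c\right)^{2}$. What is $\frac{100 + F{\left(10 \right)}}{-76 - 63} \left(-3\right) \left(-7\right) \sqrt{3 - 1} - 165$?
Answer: $-165 - \frac{10500 \sqrt{2}}{139} \approx -271.83$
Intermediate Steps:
$F{\left(c \right)} = 4 c^{2}$ ($F{\left(c \right)} = \left(2 c\right)^{2} = 4 c^{2}$)
$\frac{100 + F{\left(10 \right)}}{-76 - 63} \left(-3\right) \left(-7\right) \sqrt{3 - 1} - 165 = \frac{100 + 4 \cdot 10^{2}}{-76 - 63} \left(-3\right) \left(-7\right) \sqrt{3 - 1} - 165 = \frac{100 + 4 \cdot 100}{-139} \cdot 21 \sqrt{2} - 165 = \left(100 + 400\right) \left(- \frac{1}{139}\right) 21 \sqrt{2} - 165 = 500 \left(- \frac{1}{139}\right) 21 \sqrt{2} - 165 = - \frac{500 \cdot 21 \sqrt{2}}{139} - 165 = - \frac{10500 \sqrt{2}}{139} - 165 = -165 - \frac{10500 \sqrt{2}}{139}$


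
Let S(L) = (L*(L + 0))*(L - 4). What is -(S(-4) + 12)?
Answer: 116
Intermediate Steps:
S(L) = L**2*(-4 + L) (S(L) = (L*L)*(-4 + L) = L**2*(-4 + L))
-(S(-4) + 12) = -((-4)**2*(-4 - 4) + 12) = -(16*(-8) + 12) = -(-128 + 12) = -1*(-116) = 116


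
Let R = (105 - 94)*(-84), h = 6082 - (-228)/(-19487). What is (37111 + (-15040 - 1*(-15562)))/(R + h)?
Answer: 733354271/100513718 ≈ 7.2961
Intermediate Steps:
h = 118519706/19487 (h = 6082 - (-228)*(-1)/19487 = 6082 - 1*228/19487 = 6082 - 228/19487 = 118519706/19487 ≈ 6082.0)
R = -924 (R = 11*(-84) = -924)
(37111 + (-15040 - 1*(-15562)))/(R + h) = (37111 + (-15040 - 1*(-15562)))/(-924 + 118519706/19487) = (37111 + (-15040 + 15562))/(100513718/19487) = (37111 + 522)*(19487/100513718) = 37633*(19487/100513718) = 733354271/100513718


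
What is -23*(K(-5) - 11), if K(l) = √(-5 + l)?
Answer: 253 - 23*I*√10 ≈ 253.0 - 72.732*I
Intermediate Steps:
-23*(K(-5) - 11) = -23*(√(-5 - 5) - 11) = -23*(√(-10) - 11) = -23*(I*√10 - 11) = -23*(-11 + I*√10) = 253 - 23*I*√10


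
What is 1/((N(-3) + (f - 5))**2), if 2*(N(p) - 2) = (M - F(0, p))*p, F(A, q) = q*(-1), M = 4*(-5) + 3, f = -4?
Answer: 1/529 ≈ 0.0018904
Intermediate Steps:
M = -17 (M = -20 + 3 = -17)
F(A, q) = -q
N(p) = 2 + p*(-17 + p)/2 (N(p) = 2 + ((-17 - (-1)*p)*p)/2 = 2 + ((-17 + p)*p)/2 = 2 + (p*(-17 + p))/2 = 2 + p*(-17 + p)/2)
1/((N(-3) + (f - 5))**2) = 1/(((2 + (1/2)*(-3)**2 - 17/2*(-3)) + (-4 - 5))**2) = 1/(((2 + (1/2)*9 + 51/2) - 9)**2) = 1/(((2 + 9/2 + 51/2) - 9)**2) = 1/((32 - 9)**2) = 1/(23**2) = 1/529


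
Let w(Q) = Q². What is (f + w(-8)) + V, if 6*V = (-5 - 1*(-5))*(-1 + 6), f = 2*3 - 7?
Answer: 63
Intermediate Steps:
f = -1 (f = 6 - 7 = -1)
V = 0 (V = ((-5 - 1*(-5))*(-1 + 6))/6 = ((-5 + 5)*5)/6 = (0*5)/6 = (⅙)*0 = 0)
(f + w(-8)) + V = (-1 + (-8)²) + 0 = (-1 + 64) + 0 = 63 + 0 = 63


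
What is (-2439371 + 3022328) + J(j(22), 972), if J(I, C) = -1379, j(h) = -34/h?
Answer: 581578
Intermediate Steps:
(-2439371 + 3022328) + J(j(22), 972) = (-2439371 + 3022328) - 1379 = 582957 - 1379 = 581578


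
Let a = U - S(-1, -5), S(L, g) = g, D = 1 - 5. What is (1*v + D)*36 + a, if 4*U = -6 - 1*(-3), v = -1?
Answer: -703/4 ≈ -175.75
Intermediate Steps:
D = -4
U = -¾ (U = (-6 - 1*(-3))/4 = (-6 + 3)/4 = (¼)*(-3) = -¾ ≈ -0.75000)
a = 17/4 (a = -¾ - 1*(-5) = -¾ + 5 = 17/4 ≈ 4.2500)
(1*v + D)*36 + a = (1*(-1) - 4)*36 + 17/4 = (-1 - 4)*36 + 17/4 = -5*36 + 17/4 = -180 + 17/4 = -703/4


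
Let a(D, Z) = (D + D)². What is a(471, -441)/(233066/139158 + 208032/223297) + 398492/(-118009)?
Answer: 1626948100444170281920/4778907548972461 ≈ 3.4044e+5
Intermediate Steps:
a(D, Z) = 4*D² (a(D, Z) = (2*D)² = 4*D²)
a(471, -441)/(233066/139158 + 208032/223297) + 398492/(-118009) = (4*471²)/(233066/139158 + 208032/223297) + 398492/(-118009) = (4*221841)/(233066*(1/139158) + 208032*(1/223297)) + 398492*(-1/118009) = 887364/(116533/69579 + 208032/223297) - 398492/118009 = 887364/(40496127829/15536781963) - 398492/118009 = 887364*(15536781963/40496127829) - 398492/118009 = 13786780989815532/40496127829 - 398492/118009 = 1626948100444170281920/4778907548972461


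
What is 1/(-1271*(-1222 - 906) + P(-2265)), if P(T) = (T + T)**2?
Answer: 1/23225588 ≈ 4.3056e-8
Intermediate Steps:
P(T) = 4*T**2 (P(T) = (2*T)**2 = 4*T**2)
1/(-1271*(-1222 - 906) + P(-2265)) = 1/(-1271*(-1222 - 906) + 4*(-2265)**2) = 1/(-1271*(-2128) + 4*5130225) = 1/(2704688 + 20520900) = 1/23225588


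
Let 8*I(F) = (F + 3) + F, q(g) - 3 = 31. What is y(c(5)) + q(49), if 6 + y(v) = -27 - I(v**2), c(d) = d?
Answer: -45/8 ≈ -5.6250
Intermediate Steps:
q(g) = 34 (q(g) = 3 + 31 = 34)
I(F) = 3/8 + F/4 (I(F) = ((F + 3) + F)/8 = ((3 + F) + F)/8 = (3 + 2*F)/8 = 3/8 + F/4)
y(v) = -267/8 - v**2/4 (y(v) = -6 + (-27 - (3/8 + v**2/4)) = -6 + (-27 + (-3/8 - v**2/4)) = -6 + (-219/8 - v**2/4) = -267/8 - v**2/4)
y(c(5)) + q(49) = (-267/8 - 1/4*5**2) + 34 = (-267/8 - 1/4*25) + 34 = (-267/8 - 25/4) + 34 = -317/8 + 34 = -45/8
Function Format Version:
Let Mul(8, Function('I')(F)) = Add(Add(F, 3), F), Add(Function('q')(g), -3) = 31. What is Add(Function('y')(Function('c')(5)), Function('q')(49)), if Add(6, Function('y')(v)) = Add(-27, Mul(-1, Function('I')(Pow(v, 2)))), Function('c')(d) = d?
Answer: Rational(-45, 8) ≈ -5.6250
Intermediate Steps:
Function('q')(g) = 34 (Function('q')(g) = Add(3, 31) = 34)
Function('I')(F) = Add(Rational(3, 8), Mul(Rational(1, 4), F)) (Function('I')(F) = Mul(Rational(1, 8), Add(Add(F, 3), F)) = Mul(Rational(1, 8), Add(Add(3, F), F)) = Mul(Rational(1, 8), Add(3, Mul(2, F))) = Add(Rational(3, 8), Mul(Rational(1, 4), F)))
Function('y')(v) = Add(Rational(-267, 8), Mul(Rational(-1, 4), Pow(v, 2))) (Function('y')(v) = Add(-6, Add(-27, Mul(-1, Add(Rational(3, 8), Mul(Rational(1, 4), Pow(v, 2)))))) = Add(-6, Add(-27, Add(Rational(-3, 8), Mul(Rational(-1, 4), Pow(v, 2))))) = Add(-6, Add(Rational(-219, 8), Mul(Rational(-1, 4), Pow(v, 2)))) = Add(Rational(-267, 8), Mul(Rational(-1, 4), Pow(v, 2))))
Add(Function('y')(Function('c')(5)), Function('q')(49)) = Add(Add(Rational(-267, 8), Mul(Rational(-1, 4), Pow(5, 2))), 34) = Add(Add(Rational(-267, 8), Mul(Rational(-1, 4), 25)), 34) = Add(Add(Rational(-267, 8), Rational(-25, 4)), 34) = Add(Rational(-317, 8), 34) = Rational(-45, 8)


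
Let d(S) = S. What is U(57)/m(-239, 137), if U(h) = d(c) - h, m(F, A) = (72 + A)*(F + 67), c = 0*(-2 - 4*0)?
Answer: 3/1892 ≈ 0.0015856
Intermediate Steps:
c = 0 (c = 0*(-2 + 0) = 0*(-2) = 0)
m(F, A) = (67 + F)*(72 + A) (m(F, A) = (72 + A)*(67 + F) = (67 + F)*(72 + A))
U(h) = -h (U(h) = 0 - h = -h)
U(57)/m(-239, 137) = (-1*57)/(4824 + 67*137 + 72*(-239) + 137*(-239)) = -57/(4824 + 9179 - 17208 - 32743) = -57/(-35948) = -57*(-1/35948) = 3/1892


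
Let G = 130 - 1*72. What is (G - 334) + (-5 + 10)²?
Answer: -251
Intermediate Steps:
G = 58 (G = 130 - 72 = 58)
(G - 334) + (-5 + 10)² = (58 - 334) + (-5 + 10)² = -276 + 5² = -276 + 25 = -251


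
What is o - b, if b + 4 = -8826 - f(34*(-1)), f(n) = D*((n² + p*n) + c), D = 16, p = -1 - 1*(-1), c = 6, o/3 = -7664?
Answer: 4430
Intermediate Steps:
o = -22992 (o = 3*(-7664) = -22992)
p = 0 (p = -1 + 1 = 0)
f(n) = 96 + 16*n² (f(n) = 16*((n² + 0*n) + 6) = 16*((n² + 0) + 6) = 16*(n² + 6) = 16*(6 + n²) = 96 + 16*n²)
b = -27422 (b = -4 + (-8826 - (96 + 16*(34*(-1))²)) = -4 + (-8826 - (96 + 16*(-34)²)) = -4 + (-8826 - (96 + 16*1156)) = -4 + (-8826 - (96 + 18496)) = -4 + (-8826 - 1*18592) = -4 + (-8826 - 18592) = -4 - 27418 = -27422)
o - b = -22992 - 1*(-27422) = -22992 + 27422 = 4430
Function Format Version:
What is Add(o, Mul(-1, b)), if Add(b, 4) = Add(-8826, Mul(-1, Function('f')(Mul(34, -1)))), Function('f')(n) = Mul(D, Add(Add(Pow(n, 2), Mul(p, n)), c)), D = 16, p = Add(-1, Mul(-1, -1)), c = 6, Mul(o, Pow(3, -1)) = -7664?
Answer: 4430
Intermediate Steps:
o = -22992 (o = Mul(3, -7664) = -22992)
p = 0 (p = Add(-1, 1) = 0)
Function('f')(n) = Add(96, Mul(16, Pow(n, 2))) (Function('f')(n) = Mul(16, Add(Add(Pow(n, 2), Mul(0, n)), 6)) = Mul(16, Add(Add(Pow(n, 2), 0), 6)) = Mul(16, Add(Pow(n, 2), 6)) = Mul(16, Add(6, Pow(n, 2))) = Add(96, Mul(16, Pow(n, 2))))
b = -27422 (b = Add(-4, Add(-8826, Mul(-1, Add(96, Mul(16, Pow(Mul(34, -1), 2)))))) = Add(-4, Add(-8826, Mul(-1, Add(96, Mul(16, Pow(-34, 2)))))) = Add(-4, Add(-8826, Mul(-1, Add(96, Mul(16, 1156))))) = Add(-4, Add(-8826, Mul(-1, Add(96, 18496)))) = Add(-4, Add(-8826, Mul(-1, 18592))) = Add(-4, Add(-8826, -18592)) = Add(-4, -27418) = -27422)
Add(o, Mul(-1, b)) = Add(-22992, Mul(-1, -27422)) = Add(-22992, 27422) = 4430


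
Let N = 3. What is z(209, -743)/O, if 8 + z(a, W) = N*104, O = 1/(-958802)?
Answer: -291475808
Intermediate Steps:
O = -1/958802 ≈ -1.0430e-6
z(a, W) = 304 (z(a, W) = -8 + 3*104 = -8 + 312 = 304)
z(209, -743)/O = 304/(-1/958802) = 304*(-958802) = -291475808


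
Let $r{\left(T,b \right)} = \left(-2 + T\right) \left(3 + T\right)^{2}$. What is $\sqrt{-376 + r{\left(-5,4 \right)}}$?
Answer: $2 i \sqrt{101} \approx 20.1 i$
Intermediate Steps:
$r{\left(T,b \right)} = \left(3 + T\right)^{2} \left(-2 + T\right)$
$\sqrt{-376 + r{\left(-5,4 \right)}} = \sqrt{-376 + \left(3 - 5\right)^{2} \left(-2 - 5\right)} = \sqrt{-376 + \left(-2\right)^{2} \left(-7\right)} = \sqrt{-376 + 4 \left(-7\right)} = \sqrt{-376 - 28} = \sqrt{-404} = 2 i \sqrt{101}$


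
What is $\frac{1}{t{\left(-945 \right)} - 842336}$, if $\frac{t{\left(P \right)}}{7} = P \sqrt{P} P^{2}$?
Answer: $\frac{i}{- 842336 i + 17722081125 \sqrt{105}} \approx -2.5543 \cdot 10^{-17} + 5.5067 \cdot 10^{-12} i$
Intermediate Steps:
$t{\left(P \right)} = 7 P^{\frac{7}{2}}$ ($t{\left(P \right)} = 7 P \sqrt{P} P^{2} = 7 P^{\frac{3}{2}} P^{2} = 7 P^{\frac{7}{2}}$)
$\frac{1}{t{\left(-945 \right)} - 842336} = \frac{1}{7 \left(-945\right)^{\frac{7}{2}} - 842336} = \frac{1}{7 \left(- 2531725875 i \sqrt{105}\right) - 842336} = \frac{1}{- 17722081125 i \sqrt{105} - 842336} = \frac{1}{-842336 - 17722081125 i \sqrt{105}}$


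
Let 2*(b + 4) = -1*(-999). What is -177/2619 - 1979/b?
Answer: -3513803/865143 ≈ -4.0615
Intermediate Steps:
b = 991/2 (b = -4 + (-1*(-999))/2 = -4 + (1/2)*999 = -4 + 999/2 = 991/2 ≈ 495.50)
-177/2619 - 1979/b = -177/2619 - 1979/991/2 = -177*1/2619 - 1979*2/991 = -59/873 - 3958/991 = -3513803/865143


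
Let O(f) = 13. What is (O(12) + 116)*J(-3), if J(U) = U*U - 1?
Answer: 1032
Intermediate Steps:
J(U) = -1 + U² (J(U) = U² - 1 = -1 + U²)
(O(12) + 116)*J(-3) = (13 + 116)*(-1 + (-3)²) = 129*(-1 + 9) = 129*8 = 1032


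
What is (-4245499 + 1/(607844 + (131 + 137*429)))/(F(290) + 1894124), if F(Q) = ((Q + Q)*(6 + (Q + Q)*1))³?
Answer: -943559322417/8726041933512462281584 ≈ -1.0813e-10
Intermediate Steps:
F(Q) = 8*Q³*(6 + 2*Q)³ (F(Q) = ((2*Q)*(6 + (2*Q)*1))³ = ((2*Q)*(6 + 2*Q))³ = (2*Q*(6 + 2*Q))³ = 8*Q³*(6 + 2*Q)³)
(-4245499 + 1/(607844 + (131 + 137*429)))/(F(290) + 1894124) = (-4245499 + 1/(607844 + (131 + 137*429)))/(64*290³*(3 + 290)³ + 1894124) = (-4245499 + 1/(607844 + (131 + 58773)))/(64*24389000*293³ + 1894124) = (-4245499 + 1/(607844 + 58904))/(64*24389000*25153757 + 1894124) = (-4245499 + 1/666748)/(39262398686272000 + 1894124) = (-4245499 + 1/666748)/39262398688166124 = -2830677967251/666748*1/39262398688166124 = -943559322417/8726041933512462281584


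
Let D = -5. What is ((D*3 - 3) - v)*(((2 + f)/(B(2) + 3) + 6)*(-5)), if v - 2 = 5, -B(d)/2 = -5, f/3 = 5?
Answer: 11875/13 ≈ 913.46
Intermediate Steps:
f = 15 (f = 3*5 = 15)
B(d) = 10 (B(d) = -2*(-5) = 10)
v = 7 (v = 2 + 5 = 7)
((D*3 - 3) - v)*(((2 + f)/(B(2) + 3) + 6)*(-5)) = ((-5*3 - 3) - 1*7)*(((2 + 15)/(10 + 3) + 6)*(-5)) = ((-15 - 3) - 7)*((17/13 + 6)*(-5)) = (-18 - 7)*((17*(1/13) + 6)*(-5)) = -25*(17/13 + 6)*(-5) = -2375*(-5)/13 = -25*(-475/13) = 11875/13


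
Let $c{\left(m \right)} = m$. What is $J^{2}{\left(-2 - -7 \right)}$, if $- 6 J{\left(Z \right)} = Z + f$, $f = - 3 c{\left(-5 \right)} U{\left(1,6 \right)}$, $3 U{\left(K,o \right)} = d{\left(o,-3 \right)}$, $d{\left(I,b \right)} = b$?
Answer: $\frac{25}{9} \approx 2.7778$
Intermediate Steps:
$U{\left(K,o \right)} = -1$ ($U{\left(K,o \right)} = \frac{1}{3} \left(-3\right) = -1$)
$f = -15$ ($f = \left(-3\right) \left(-5\right) \left(-1\right) = 15 \left(-1\right) = -15$)
$J{\left(Z \right)} = \frac{5}{2} - \frac{Z}{6}$ ($J{\left(Z \right)} = - \frac{Z - 15}{6} = - \frac{-15 + Z}{6} = \frac{5}{2} - \frac{Z}{6}$)
$J^{2}{\left(-2 - -7 \right)} = \left(\frac{5}{2} - \frac{-2 - -7}{6}\right)^{2} = \left(\frac{5}{2} - \frac{-2 + 7}{6}\right)^{2} = \left(\frac{5}{2} - \frac{5}{6}\right)^{2} = \left(\frac{5}{3}\right)^{2} = \frac{25}{9}$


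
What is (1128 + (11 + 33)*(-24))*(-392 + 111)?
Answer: -20232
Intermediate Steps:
(1128 + (11 + 33)*(-24))*(-392 + 111) = (1128 + 44*(-24))*(-281) = (1128 - 1056)*(-281) = 72*(-281) = -20232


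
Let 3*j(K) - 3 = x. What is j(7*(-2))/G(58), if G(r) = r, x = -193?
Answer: -95/87 ≈ -1.0920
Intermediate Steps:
j(K) = -190/3 (j(K) = 1 + (⅓)*(-193) = 1 - 193/3 = -190/3)
j(7*(-2))/G(58) = -190/3/58 = -190/3*1/58 = -95/87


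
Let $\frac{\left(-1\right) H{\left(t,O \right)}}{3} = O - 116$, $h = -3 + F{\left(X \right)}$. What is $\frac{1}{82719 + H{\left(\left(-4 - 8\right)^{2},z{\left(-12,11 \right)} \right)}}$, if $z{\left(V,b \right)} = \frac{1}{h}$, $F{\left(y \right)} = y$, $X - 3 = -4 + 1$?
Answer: $\frac{1}{83068} \approx 1.2038 \cdot 10^{-5}$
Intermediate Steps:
$X = 0$ ($X = 3 + \left(-4 + 1\right) = 3 - 3 = 0$)
$h = -3$ ($h = -3 + 0 = -3$)
$z{\left(V,b \right)} = - \frac{1}{3}$ ($z{\left(V,b \right)} = \frac{1}{-3} = - \frac{1}{3}$)
$H{\left(t,O \right)} = 348 - 3 O$ ($H{\left(t,O \right)} = - 3 \left(O - 116\right) = - 3 \left(-116 + O\right) = 348 - 3 O$)
$\frac{1}{82719 + H{\left(\left(-4 - 8\right)^{2},z{\left(-12,11 \right)} \right)}} = \frac{1}{82719 + \left(348 - -1\right)} = \frac{1}{82719 + \left(348 + 1\right)} = \frac{1}{82719 + 349} = \frac{1}{83068}$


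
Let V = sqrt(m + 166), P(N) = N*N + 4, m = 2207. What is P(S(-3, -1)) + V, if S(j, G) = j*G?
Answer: 13 + sqrt(2373) ≈ 61.713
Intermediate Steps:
S(j, G) = G*j
P(N) = 4 + N**2 (P(N) = N**2 + 4 = 4 + N**2)
V = sqrt(2373) (V = sqrt(2207 + 166) = sqrt(2373) ≈ 48.713)
P(S(-3, -1)) + V = (4 + (-1*(-3))**2) + sqrt(2373) = (4 + 3**2) + sqrt(2373) = (4 + 9) + sqrt(2373) = 13 + sqrt(2373)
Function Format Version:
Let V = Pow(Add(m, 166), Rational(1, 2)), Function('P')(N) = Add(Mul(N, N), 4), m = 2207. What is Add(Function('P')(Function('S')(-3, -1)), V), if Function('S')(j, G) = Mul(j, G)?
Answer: Add(13, Pow(2373, Rational(1, 2))) ≈ 61.713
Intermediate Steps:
Function('S')(j, G) = Mul(G, j)
Function('P')(N) = Add(4, Pow(N, 2)) (Function('P')(N) = Add(Pow(N, 2), 4) = Add(4, Pow(N, 2)))
V = Pow(2373, Rational(1, 2)) (V = Pow(Add(2207, 166), Rational(1, 2)) = Pow(2373, Rational(1, 2)) ≈ 48.713)
Add(Function('P')(Function('S')(-3, -1)), V) = Add(Add(4, Pow(Mul(-1, -3), 2)), Pow(2373, Rational(1, 2))) = Add(Add(4, Pow(3, 2)), Pow(2373, Rational(1, 2))) = Add(Add(4, 9), Pow(2373, Rational(1, 2))) = Add(13, Pow(2373, Rational(1, 2)))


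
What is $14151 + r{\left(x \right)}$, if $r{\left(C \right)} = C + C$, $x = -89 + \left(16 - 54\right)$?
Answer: $13897$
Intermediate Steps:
$x = -127$ ($x = -89 + \left(16 - 54\right) = -89 - 38 = -127$)
$r{\left(C \right)} = 2 C$
$14151 + r{\left(x \right)} = 14151 + 2 \left(-127\right) = 14151 - 254 = 13897$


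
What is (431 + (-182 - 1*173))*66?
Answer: 5016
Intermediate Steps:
(431 + (-182 - 1*173))*66 = (431 + (-182 - 173))*66 = (431 - 355)*66 = 76*66 = 5016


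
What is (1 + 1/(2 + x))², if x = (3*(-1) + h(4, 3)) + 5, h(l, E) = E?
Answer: 64/49 ≈ 1.3061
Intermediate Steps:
x = 5 (x = (3*(-1) + 3) + 5 = (-3 + 3) + 5 = 0 + 5 = 5)
(1 + 1/(2 + x))² = (1 + 1/(2 + 5))² = (1 + 1/7)² = (1 + ⅐)² = (8/7)² = 64/49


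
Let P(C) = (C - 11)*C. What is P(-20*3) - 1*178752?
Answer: -174492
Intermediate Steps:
P(C) = C*(-11 + C) (P(C) = (-11 + C)*C = C*(-11 + C))
P(-20*3) - 1*178752 = (-20*3)*(-11 - 20*3) - 1*178752 = -60*(-11 - 60) - 178752 = -60*(-71) - 178752 = 4260 - 178752 = -174492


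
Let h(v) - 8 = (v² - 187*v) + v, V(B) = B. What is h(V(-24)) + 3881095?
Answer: 3886143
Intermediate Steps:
h(v) = 8 + v² - 186*v (h(v) = 8 + ((v² - 187*v) + v) = 8 + (v² - 186*v) = 8 + v² - 186*v)
h(V(-24)) + 3881095 = (8 + (-24)² - 186*(-24)) + 3881095 = (8 + 576 + 4464) + 3881095 = 5048 + 3881095 = 3886143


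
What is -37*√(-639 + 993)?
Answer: -37*√354 ≈ -696.15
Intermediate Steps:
-37*√(-639 + 993) = -37*√354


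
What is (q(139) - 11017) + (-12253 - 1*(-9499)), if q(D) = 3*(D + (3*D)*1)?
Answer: -12103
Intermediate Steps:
q(D) = 12*D (q(D) = 3*(D + 3*D) = 3*(4*D) = 12*D)
(q(139) - 11017) + (-12253 - 1*(-9499)) = (12*139 - 11017) + (-12253 - 1*(-9499)) = (1668 - 11017) + (-12253 + 9499) = -9349 - 2754 = -12103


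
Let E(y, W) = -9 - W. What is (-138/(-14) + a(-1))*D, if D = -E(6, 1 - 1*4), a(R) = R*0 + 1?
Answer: 456/7 ≈ 65.143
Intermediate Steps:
a(R) = 1 (a(R) = 0 + 1 = 1)
D = 6 (D = -(-9 - (1 - 1*4)) = -(-9 - (1 - 4)) = -(-9 - 1*(-3)) = -(-9 + 3) = -1*(-6) = 6)
(-138/(-14) + a(-1))*D = (-138/(-14) + 1)*6 = (-138*(-1/14) + 1)*6 = (69/7 + 1)*6 = (76/7)*6 = 456/7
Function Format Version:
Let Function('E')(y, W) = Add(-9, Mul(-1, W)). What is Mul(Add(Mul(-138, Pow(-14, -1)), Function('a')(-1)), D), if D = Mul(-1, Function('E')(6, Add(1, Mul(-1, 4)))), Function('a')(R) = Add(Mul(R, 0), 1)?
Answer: Rational(456, 7) ≈ 65.143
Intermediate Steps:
Function('a')(R) = 1 (Function('a')(R) = Add(0, 1) = 1)
D = 6 (D = Mul(-1, Add(-9, Mul(-1, Add(1, Mul(-1, 4))))) = Mul(-1, Add(-9, Mul(-1, Add(1, -4)))) = Mul(-1, Add(-9, Mul(-1, -3))) = Mul(-1, Add(-9, 3)) = Mul(-1, -6) = 6)
Mul(Add(Mul(-138, Pow(-14, -1)), Function('a')(-1)), D) = Mul(Add(Mul(-138, Pow(-14, -1)), 1), 6) = Mul(Add(Mul(-138, Rational(-1, 14)), 1), 6) = Mul(Add(Rational(69, 7), 1), 6) = Mul(Rational(76, 7), 6) = Rational(456, 7)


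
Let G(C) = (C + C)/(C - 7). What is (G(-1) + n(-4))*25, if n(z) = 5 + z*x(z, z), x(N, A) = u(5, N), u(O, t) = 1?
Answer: 125/4 ≈ 31.250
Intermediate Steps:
x(N, A) = 1
G(C) = 2*C/(-7 + C) (G(C) = (2*C)/(-7 + C) = 2*C/(-7 + C))
n(z) = 5 + z (n(z) = 5 + z*1 = 5 + z)
(G(-1) + n(-4))*25 = (2*(-1)/(-7 - 1) + (5 - 4))*25 = (2*(-1)/(-8) + 1)*25 = (2*(-1)*(-1/8) + 1)*25 = (1/4 + 1)*25 = (5/4)*25 = 125/4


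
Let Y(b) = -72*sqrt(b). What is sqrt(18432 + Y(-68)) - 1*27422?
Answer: -27422 + 12*sqrt(128 - I*sqrt(17)) ≈ -27286.0 - 2.1863*I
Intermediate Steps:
sqrt(18432 + Y(-68)) - 1*27422 = sqrt(18432 - 144*I*sqrt(17)) - 1*27422 = sqrt(18432 - 144*I*sqrt(17)) - 27422 = -27422 + sqrt(18432 - 144*I*sqrt(17))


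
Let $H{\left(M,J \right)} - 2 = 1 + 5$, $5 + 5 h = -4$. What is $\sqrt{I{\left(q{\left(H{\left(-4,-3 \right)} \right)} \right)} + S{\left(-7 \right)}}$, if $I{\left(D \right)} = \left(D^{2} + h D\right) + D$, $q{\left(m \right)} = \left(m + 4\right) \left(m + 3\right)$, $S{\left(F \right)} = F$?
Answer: $\frac{\sqrt{432785}}{5} \approx 131.57$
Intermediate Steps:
$h = - \frac{9}{5}$ ($h = -1 + \frac{1}{5} \left(-4\right) = -1 - \frac{4}{5} = - \frac{9}{5} \approx -1.8$)
$H{\left(M,J \right)} = 8$ ($H{\left(M,J \right)} = 2 + \left(1 + 5\right) = 2 + 6 = 8$)
$q{\left(m \right)} = \left(3 + m\right) \left(4 + m\right)$ ($q{\left(m \right)} = \left(4 + m\right) \left(3 + m\right) = \left(3 + m\right) \left(4 + m\right)$)
$I{\left(D \right)} = D^{2} - \frac{4 D}{5}$ ($I{\left(D \right)} = \left(D^{2} - \frac{9 D}{5}\right) + D = D^{2} - \frac{4 D}{5}$)
$\sqrt{I{\left(q{\left(H{\left(-4,-3 \right)} \right)} \right)} + S{\left(-7 \right)}} = \sqrt{\frac{\left(12 + 8^{2} + 7 \cdot 8\right) \left(-4 + 5 \left(12 + 8^{2} + 7 \cdot 8\right)\right)}{5} - 7} = \sqrt{\frac{\left(12 + 64 + 56\right) \left(-4 + 5 \left(12 + 64 + 56\right)\right)}{5} - 7} = \sqrt{\frac{1}{5} \cdot 132 \left(-4 + 5 \cdot 132\right) - 7} = \sqrt{\frac{1}{5} \cdot 132 \left(-4 + 660\right) - 7} = \sqrt{\frac{1}{5} \cdot 132 \cdot 656 - 7} = \sqrt{\frac{86592}{5} - 7} = \sqrt{\frac{86557}{5}} = \frac{\sqrt{432785}}{5}$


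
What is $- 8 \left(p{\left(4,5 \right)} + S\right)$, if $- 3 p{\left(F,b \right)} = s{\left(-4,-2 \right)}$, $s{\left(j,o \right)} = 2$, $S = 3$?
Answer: $- \frac{56}{3} \approx -18.667$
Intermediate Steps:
$p{\left(F,b \right)} = - \frac{2}{3}$ ($p{\left(F,b \right)} = \left(- \frac{1}{3}\right) 2 = - \frac{2}{3}$)
$- 8 \left(p{\left(4,5 \right)} + S\right) = - 8 \left(- \frac{2}{3} + 3\right) = \left(-8\right) \frac{7}{3} = - \frac{56}{3}$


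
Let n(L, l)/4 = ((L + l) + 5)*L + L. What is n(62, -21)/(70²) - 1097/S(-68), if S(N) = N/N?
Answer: -1340911/1225 ≈ -1094.6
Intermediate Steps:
n(L, l) = 4*L + 4*L*(5 + L + l) (n(L, l) = 4*(((L + l) + 5)*L + L) = 4*((5 + L + l)*L + L) = 4*(L*(5 + L + l) + L) = 4*(L + L*(5 + L + l)) = 4*L + 4*L*(5 + L + l))
S(N) = 1
n(62, -21)/(70²) - 1097/S(-68) = (4*62*(6 + 62 - 21))/(70²) - 1097/1 = (4*62*47)/4900 - 1097*1 = 11656*(1/4900) - 1097 = 2914/1225 - 1097 = -1340911/1225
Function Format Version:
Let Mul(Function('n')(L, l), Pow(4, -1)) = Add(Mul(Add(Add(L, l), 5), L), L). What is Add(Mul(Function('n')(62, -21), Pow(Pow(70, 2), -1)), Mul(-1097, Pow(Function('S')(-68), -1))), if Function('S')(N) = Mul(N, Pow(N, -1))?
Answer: Rational(-1340911, 1225) ≈ -1094.6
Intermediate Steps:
Function('n')(L, l) = Add(Mul(4, L), Mul(4, L, Add(5, L, l))) (Function('n')(L, l) = Mul(4, Add(Mul(Add(Add(L, l), 5), L), L)) = Mul(4, Add(Mul(Add(5, L, l), L), L)) = Mul(4, Add(Mul(L, Add(5, L, l)), L)) = Mul(4, Add(L, Mul(L, Add(5, L, l)))) = Add(Mul(4, L), Mul(4, L, Add(5, L, l))))
Function('S')(N) = 1
Add(Mul(Function('n')(62, -21), Pow(Pow(70, 2), -1)), Mul(-1097, Pow(Function('S')(-68), -1))) = Add(Mul(Mul(4, 62, Add(6, 62, -21)), Pow(Pow(70, 2), -1)), Mul(-1097, Pow(1, -1))) = Add(Mul(Mul(4, 62, 47), Pow(4900, -1)), Mul(-1097, 1)) = Add(Mul(11656, Rational(1, 4900)), -1097) = Add(Rational(2914, 1225), -1097) = Rational(-1340911, 1225)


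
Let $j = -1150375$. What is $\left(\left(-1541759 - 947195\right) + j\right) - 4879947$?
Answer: $-8519276$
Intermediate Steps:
$\left(\left(-1541759 - 947195\right) + j\right) - 4879947 = \left(\left(-1541759 - 947195\right) - 1150375\right) - 4879947 = \left(-2488954 - 1150375\right) - 4879947 = -3639329 - 4879947 = -8519276$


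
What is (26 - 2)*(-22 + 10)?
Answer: -288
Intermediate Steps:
(26 - 2)*(-22 + 10) = 24*(-12) = -288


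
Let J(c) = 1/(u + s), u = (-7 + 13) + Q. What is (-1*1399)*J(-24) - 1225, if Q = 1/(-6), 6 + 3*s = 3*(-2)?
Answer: -21869/11 ≈ -1988.1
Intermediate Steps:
s = -4 (s = -2 + (3*(-2))/3 = -2 + (⅓)*(-6) = -2 - 2 = -4)
Q = -⅙ ≈ -0.16667
u = 35/6 (u = (-7 + 13) - ⅙ = 6 - ⅙ = 35/6 ≈ 5.8333)
J(c) = 6/11 (J(c) = 1/(35/6 - 4) = 1/(11/6) = 6/11)
(-1*1399)*J(-24) - 1225 = -1*1399*(6/11) - 1225 = -1399*6/11 - 1225 = -8394/11 - 1225 = -21869/11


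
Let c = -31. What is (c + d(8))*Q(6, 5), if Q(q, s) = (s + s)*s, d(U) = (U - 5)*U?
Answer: -350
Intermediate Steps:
d(U) = U*(-5 + U) (d(U) = (-5 + U)*U = U*(-5 + U))
Q(q, s) = 2*s**2 (Q(q, s) = (2*s)*s = 2*s**2)
(c + d(8))*Q(6, 5) = (-31 + 8*(-5 + 8))*(2*5**2) = (-31 + 8*3)*(2*25) = (-31 + 24)*50 = -7*50 = -350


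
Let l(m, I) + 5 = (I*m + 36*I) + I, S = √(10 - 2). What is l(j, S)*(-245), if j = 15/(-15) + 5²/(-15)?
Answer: 1225 - 50470*√2/3 ≈ -22567.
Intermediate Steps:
S = 2*√2 (S = √8 = 2*√2 ≈ 2.8284)
j = -8/3 (j = 15*(-1/15) + 25*(-1/15) = -1 - 5/3 = -8/3 ≈ -2.6667)
l(m, I) = -5 + 37*I + I*m (l(m, I) = -5 + ((I*m + 36*I) + I) = -5 + ((36*I + I*m) + I) = -5 + (37*I + I*m) = -5 + 37*I + I*m)
l(j, S)*(-245) = (-5 + 37*(2*√2) + (2*√2)*(-8/3))*(-245) = (-5 + 74*√2 - 16*√2/3)*(-245) = (-5 + 206*√2/3)*(-245) = 1225 - 50470*√2/3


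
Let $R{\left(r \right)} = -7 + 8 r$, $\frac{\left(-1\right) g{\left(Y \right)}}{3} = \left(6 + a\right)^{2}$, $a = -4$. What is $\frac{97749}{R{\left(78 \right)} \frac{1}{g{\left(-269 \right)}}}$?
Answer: $- \frac{1172988}{617} \approx -1901.1$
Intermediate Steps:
$g{\left(Y \right)} = -12$ ($g{\left(Y \right)} = - 3 \left(6 - 4\right)^{2} = - 3 \cdot 2^{2} = \left(-3\right) 4 = -12$)
$\frac{97749}{R{\left(78 \right)} \frac{1}{g{\left(-269 \right)}}} = \frac{97749}{\left(-7 + 8 \cdot 78\right) \frac{1}{-12}} = \frac{97749}{\left(-7 + 624\right) \left(- \frac{1}{12}\right)} = \frac{97749}{617 \left(- \frac{1}{12}\right)} = \frac{97749}{- \frac{617}{12}} = 97749 \left(- \frac{12}{617}\right) = - \frac{1172988}{617}$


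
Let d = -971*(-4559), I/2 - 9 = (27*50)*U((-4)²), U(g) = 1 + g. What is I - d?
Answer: -4380871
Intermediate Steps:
I = 45918 (I = 18 + 2*((27*50)*(1 + (-4)²)) = 18 + 2*(1350*(1 + 16)) = 18 + 2*(1350*17) = 18 + 2*22950 = 18 + 45900 = 45918)
d = 4426789
I - d = 45918 - 1*4426789 = 45918 - 4426789 = -4380871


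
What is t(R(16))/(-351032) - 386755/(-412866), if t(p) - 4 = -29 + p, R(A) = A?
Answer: 67883548477/72464588856 ≈ 0.93678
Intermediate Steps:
t(p) = -25 + p (t(p) = 4 + (-29 + p) = -25 + p)
t(R(16))/(-351032) - 386755/(-412866) = (-25 + 16)/(-351032) - 386755/(-412866) = -9*(-1/351032) - 386755*(-1/412866) = 9/351032 + 386755/412866 = 67883548477/72464588856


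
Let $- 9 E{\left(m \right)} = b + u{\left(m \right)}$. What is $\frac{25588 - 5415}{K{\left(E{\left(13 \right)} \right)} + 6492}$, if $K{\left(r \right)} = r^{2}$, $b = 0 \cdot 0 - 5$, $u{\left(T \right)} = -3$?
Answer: $\frac{1634013}{525916} \approx 3.107$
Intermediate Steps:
$b = -5$ ($b = 0 - 5 = -5$)
$E{\left(m \right)} = \frac{8}{9}$ ($E{\left(m \right)} = - \frac{-5 - 3}{9} = \left(- \frac{1}{9}\right) \left(-8\right) = \frac{8}{9}$)
$\frac{25588 - 5415}{K{\left(E{\left(13 \right)} \right)} + 6492} = \frac{25588 - 5415}{\left(\frac{8}{9}\right)^{2} + 6492} = \frac{20173}{\frac{64}{81} + 6492} = \frac{20173}{\frac{525916}{81}} = 20173 \cdot \frac{81}{525916} = \frac{1634013}{525916}$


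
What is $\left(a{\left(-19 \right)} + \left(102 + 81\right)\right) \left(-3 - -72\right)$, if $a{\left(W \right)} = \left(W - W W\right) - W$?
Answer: $-12282$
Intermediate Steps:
$a{\left(W \right)} = - W^{2}$ ($a{\left(W \right)} = \left(W - W^{2}\right) - W = - W^{2}$)
$\left(a{\left(-19 \right)} + \left(102 + 81\right)\right) \left(-3 - -72\right) = \left(- \left(-19\right)^{2} + \left(102 + 81\right)\right) \left(-3 - -72\right) = \left(\left(-1\right) 361 + 183\right) \left(-3 + 72\right) = \left(-361 + 183\right) 69 = \left(-178\right) 69 = -12282$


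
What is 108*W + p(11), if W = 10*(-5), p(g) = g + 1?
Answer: -5388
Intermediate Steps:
p(g) = 1 + g
W = -50
108*W + p(11) = 108*(-50) + (1 + 11) = -5400 + 12 = -5388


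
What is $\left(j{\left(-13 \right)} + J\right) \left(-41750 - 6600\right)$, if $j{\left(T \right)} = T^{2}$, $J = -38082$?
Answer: $1833093550$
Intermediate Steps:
$\left(j{\left(-13 \right)} + J\right) \left(-41750 - 6600\right) = \left(\left(-13\right)^{2} - 38082\right) \left(-41750 - 6600\right) = \left(169 - 38082\right) \left(-48350\right) = \left(-37913\right) \left(-48350\right) = 1833093550$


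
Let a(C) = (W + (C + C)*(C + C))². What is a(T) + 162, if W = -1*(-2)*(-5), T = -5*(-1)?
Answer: 8262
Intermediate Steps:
T = 5
W = -10 (W = 2*(-5) = -10)
a(C) = (-10 + 4*C²)² (a(C) = (-10 + (C + C)*(C + C))² = (-10 + (2*C)*(2*C))² = (-10 + 4*C²)²)
a(T) + 162 = 4*(-5 + 2*5²)² + 162 = 4*(-5 + 2*25)² + 162 = 4*(-5 + 50)² + 162 = 4*45² + 162 = 4*2025 + 162 = 8100 + 162 = 8262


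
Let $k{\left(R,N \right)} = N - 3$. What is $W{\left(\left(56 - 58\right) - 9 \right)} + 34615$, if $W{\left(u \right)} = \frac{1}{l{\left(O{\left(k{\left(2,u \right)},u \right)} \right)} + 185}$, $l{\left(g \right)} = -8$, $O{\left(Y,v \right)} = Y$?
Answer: $\frac{6126856}{177} \approx 34615.0$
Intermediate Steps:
$k{\left(R,N \right)} = -3 + N$
$W{\left(u \right)} = \frac{1}{177}$ ($W{\left(u \right)} = \frac{1}{-8 + 185} = \frac{1}{177}$)
$W{\left(\left(56 - 58\right) - 9 \right)} + 34615 = \frac{1}{177} + 34615 = \frac{6126856}{177}$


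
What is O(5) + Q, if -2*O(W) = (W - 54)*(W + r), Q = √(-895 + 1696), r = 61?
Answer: 1617 + 3*√89 ≈ 1645.3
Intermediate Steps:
Q = 3*√89 (Q = √801 = 3*√89 ≈ 28.302)
O(W) = -(-54 + W)*(61 + W)/2 (O(W) = -(W - 54)*(W + 61)/2 = -(-54 + W)*(61 + W)/2)
O(5) + Q = (1647 - 7/2*5 - ½*5²) + 3*√89 = (1647 - 35/2 - ½*25) + 3*√89 = (1647 - 35/2 - 25/2) + 3*√89 = 1617 + 3*√89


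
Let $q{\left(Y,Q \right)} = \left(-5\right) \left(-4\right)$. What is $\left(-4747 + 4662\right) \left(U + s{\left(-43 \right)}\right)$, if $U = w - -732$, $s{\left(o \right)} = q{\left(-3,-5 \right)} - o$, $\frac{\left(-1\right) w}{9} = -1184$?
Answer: $-973335$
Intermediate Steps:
$w = 10656$ ($w = \left(-9\right) \left(-1184\right) = 10656$)
$q{\left(Y,Q \right)} = 20$
$s{\left(o \right)} = 20 - o$
$U = 11388$ ($U = 10656 - -732 = 10656 + 732 = 11388$)
$\left(-4747 + 4662\right) \left(U + s{\left(-43 \right)}\right) = \left(-4747 + 4662\right) \left(11388 + \left(20 - -43\right)\right) = - 85 \left(11388 + \left(20 + 43\right)\right) = - 85 \left(11388 + 63\right) = \left(-85\right) 11451 = -973335$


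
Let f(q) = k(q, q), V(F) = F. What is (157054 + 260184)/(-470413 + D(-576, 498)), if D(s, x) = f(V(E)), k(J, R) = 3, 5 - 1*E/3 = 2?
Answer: -208619/235205 ≈ -0.88697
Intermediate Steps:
E = 9 (E = 15 - 3*2 = 15 - 6 = 9)
f(q) = 3
D(s, x) = 3
(157054 + 260184)/(-470413 + D(-576, 498)) = (157054 + 260184)/(-470413 + 3) = 417238/(-470410) = 417238*(-1/470410) = -208619/235205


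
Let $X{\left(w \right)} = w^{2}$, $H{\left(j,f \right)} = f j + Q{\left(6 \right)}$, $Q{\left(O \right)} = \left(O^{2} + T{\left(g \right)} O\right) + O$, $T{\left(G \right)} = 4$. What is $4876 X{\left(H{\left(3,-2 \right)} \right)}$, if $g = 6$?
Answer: $17553600$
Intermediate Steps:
$Q{\left(O \right)} = O^{2} + 5 O$ ($Q{\left(O \right)} = \left(O^{2} + 4 O\right) + O = O^{2} + 5 O$)
$H{\left(j,f \right)} = 66 + f j$ ($H{\left(j,f \right)} = f j + 6 \left(5 + 6\right) = f j + 6 \cdot 11 = f j + 66 = 66 + f j$)
$4876 X{\left(H{\left(3,-2 \right)} \right)} = 4876 \left(66 - 6\right)^{2} = 4876 \cdot 60^{2} = 4876 \cdot 3600 = 17553600$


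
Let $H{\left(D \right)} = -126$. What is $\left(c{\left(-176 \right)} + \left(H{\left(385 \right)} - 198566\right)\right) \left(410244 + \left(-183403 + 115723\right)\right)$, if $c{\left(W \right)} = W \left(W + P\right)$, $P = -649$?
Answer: $-18324433488$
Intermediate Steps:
$c{\left(W \right)} = W \left(-649 + W\right)$ ($c{\left(W \right)} = W \left(W - 649\right) = W \left(-649 + W\right)$)
$\left(c{\left(-176 \right)} + \left(H{\left(385 \right)} - 198566\right)\right) \left(410244 + \left(-183403 + 115723\right)\right) = \left(- 176 \left(-649 - 176\right) - 198692\right) \left(410244 + \left(-183403 + 115723\right)\right) = \left(\left(-176\right) \left(-825\right) - 198692\right) \left(410244 - 67680\right) = \left(145200 - 198692\right) 342564 = \left(-53492\right) 342564 = -18324433488$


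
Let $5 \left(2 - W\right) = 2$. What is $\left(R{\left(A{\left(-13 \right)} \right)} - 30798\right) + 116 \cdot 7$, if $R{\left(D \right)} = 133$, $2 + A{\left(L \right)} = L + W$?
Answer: $-29853$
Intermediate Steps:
$W = \frac{8}{5}$ ($W = 2 - \frac{2}{5} = \frac{8}{5} \approx 1.6$)
$A{\left(L \right)} = - \frac{2}{5} + L$ ($A{\left(L \right)} = -2 + \left(L + \frac{8}{5}\right) = -2 + \left(\frac{8}{5} + L\right) = - \frac{2}{5} + L$)
$\left(R{\left(A{\left(-13 \right)} \right)} - 30798\right) + 116 \cdot 7 = \left(133 - 30798\right) + 116 \cdot 7 = -30665 + 812 = -29853$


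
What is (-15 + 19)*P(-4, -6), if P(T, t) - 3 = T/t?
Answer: 44/3 ≈ 14.667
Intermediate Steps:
P(T, t) = 3 + T/t
(-15 + 19)*P(-4, -6) = (-15 + 19)*(3 - 4/(-6)) = 4*(3 - 4*(-⅙)) = 4*(3 + ⅔) = 4*(11/3) = 44/3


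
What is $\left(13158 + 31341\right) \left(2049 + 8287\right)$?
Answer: $459941664$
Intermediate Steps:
$\left(13158 + 31341\right) \left(2049 + 8287\right) = 44499 \cdot 10336 = 459941664$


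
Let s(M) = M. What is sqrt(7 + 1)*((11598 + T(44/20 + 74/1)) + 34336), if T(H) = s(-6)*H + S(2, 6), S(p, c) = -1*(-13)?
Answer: 454898*sqrt(2)/5 ≈ 1.2866e+5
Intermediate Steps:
S(p, c) = 13
T(H) = 13 - 6*H (T(H) = -6*H + 13 = 13 - 6*H)
sqrt(7 + 1)*((11598 + T(44/20 + 74/1)) + 34336) = sqrt(7 + 1)*((11598 + (13 - 6*(44/20 + 74/1))) + 34336) = sqrt(8)*((11598 + (13 - 6*(44*(1/20) + 74*1))) + 34336) = (2*sqrt(2))*((11598 + (13 - 6*(11/5 + 74))) + 34336) = (2*sqrt(2))*((11598 + (13 - 6*381/5)) + 34336) = (2*sqrt(2))*((11598 + (13 - 2286/5)) + 34336) = (2*sqrt(2))*((11598 - 2221/5) + 34336) = (2*sqrt(2))*(55769/5 + 34336) = (2*sqrt(2))*(227449/5) = 454898*sqrt(2)/5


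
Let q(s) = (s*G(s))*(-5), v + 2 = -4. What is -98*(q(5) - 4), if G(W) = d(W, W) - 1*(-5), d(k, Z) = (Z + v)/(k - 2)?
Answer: 35476/3 ≈ 11825.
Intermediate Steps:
v = -6 (v = -2 - 4 = -6)
d(k, Z) = (-6 + Z)/(-2 + k) (d(k, Z) = (Z - 6)/(k - 2) = (-6 + Z)/(-2 + k))
G(W) = 5 + (-6 + W)/(-2 + W) (G(W) = (-6 + W)/(-2 + W) - 1*(-5) = (-6 + W)/(-2 + W) + 5 = 5 + (-6 + W)/(-2 + W))
q(s) = -10*s*(-8 + 3*s)/(-2 + s) (q(s) = (s*(2*(-8 + 3*s)/(-2 + s)))*(-5) = (2*s*(-8 + 3*s)/(-2 + s))*(-5) = -10*s*(-8 + 3*s)/(-2 + s))
-98*(q(5) - 4) = -98*(10*5*(8 - 3*5)/(-2 + 5) - 4) = -98*(10*5*(8 - 15)/3 - 4) = -98*(10*5*(⅓)*(-7) - 4) = -98*(-350/3 - 4) = -98*(-362/3) = 35476/3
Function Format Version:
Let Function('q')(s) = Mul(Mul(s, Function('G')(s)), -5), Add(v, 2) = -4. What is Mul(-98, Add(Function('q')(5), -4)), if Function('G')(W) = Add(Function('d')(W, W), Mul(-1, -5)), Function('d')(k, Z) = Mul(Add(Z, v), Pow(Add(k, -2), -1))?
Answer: Rational(35476, 3) ≈ 11825.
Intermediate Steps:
v = -6 (v = Add(-2, -4) = -6)
Function('d')(k, Z) = Mul(Pow(Add(-2, k), -1), Add(-6, Z)) (Function('d')(k, Z) = Mul(Add(Z, -6), Pow(Add(k, -2), -1)) = Mul(Add(-6, Z), Pow(Add(-2, k), -1)) = Mul(Pow(Add(-2, k), -1), Add(-6, Z)))
Function('G')(W) = Add(5, Mul(Pow(Add(-2, W), -1), Add(-6, W))) (Function('G')(W) = Add(Mul(Pow(Add(-2, W), -1), Add(-6, W)), Mul(-1, -5)) = Add(Mul(Pow(Add(-2, W), -1), Add(-6, W)), 5) = Add(5, Mul(Pow(Add(-2, W), -1), Add(-6, W))))
Function('q')(s) = Mul(-10, s, Pow(Add(-2, s), -1), Add(-8, Mul(3, s))) (Function('q')(s) = Mul(Mul(s, Mul(2, Pow(Add(-2, s), -1), Add(-8, Mul(3, s)))), -5) = Mul(Mul(2, s, Pow(Add(-2, s), -1), Add(-8, Mul(3, s))), -5) = Mul(-10, s, Pow(Add(-2, s), -1), Add(-8, Mul(3, s))))
Mul(-98, Add(Function('q')(5), -4)) = Mul(-98, Add(Mul(10, 5, Pow(Add(-2, 5), -1), Add(8, Mul(-3, 5))), -4)) = Mul(-98, Add(Mul(10, 5, Pow(3, -1), Add(8, -15)), -4)) = Mul(-98, Add(Mul(10, 5, Rational(1, 3), -7), -4)) = Mul(-98, Add(Rational(-350, 3), -4)) = Mul(-98, Rational(-362, 3)) = Rational(35476, 3)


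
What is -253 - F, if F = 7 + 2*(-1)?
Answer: -258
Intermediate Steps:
F = 5 (F = 7 - 2 = 5)
-253 - F = -253 - 1*5 = -253 - 5 = -258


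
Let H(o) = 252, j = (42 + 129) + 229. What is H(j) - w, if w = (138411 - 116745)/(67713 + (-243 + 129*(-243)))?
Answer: 3027110/12041 ≈ 251.40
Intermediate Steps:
w = 7222/12041 (w = 21666/(67713 + (-243 - 31347)) = 21666/(67713 - 31590) = 21666/36123 = 21666*(1/36123) = 7222/12041 ≈ 0.59978)
j = 400 (j = 171 + 229 = 400)
H(j) - w = 252 - 1*7222/12041 = 252 - 7222/12041 = 3027110/12041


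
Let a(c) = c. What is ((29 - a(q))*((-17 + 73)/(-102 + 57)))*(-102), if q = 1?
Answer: 53312/15 ≈ 3554.1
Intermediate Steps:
((29 - a(q))*((-17 + 73)/(-102 + 57)))*(-102) = ((29 - 1*1)*((-17 + 73)/(-102 + 57)))*(-102) = ((29 - 1)*(56/(-45)))*(-102) = (28*(56*(-1/45)))*(-102) = (28*(-56/45))*(-102) = -1568/45*(-102) = 53312/15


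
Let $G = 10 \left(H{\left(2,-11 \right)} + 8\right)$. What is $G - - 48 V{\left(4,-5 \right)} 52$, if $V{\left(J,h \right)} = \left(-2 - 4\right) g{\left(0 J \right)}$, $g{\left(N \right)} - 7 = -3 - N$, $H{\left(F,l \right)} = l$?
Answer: $-59934$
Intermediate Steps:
$g{\left(N \right)} = 4 - N$ ($g{\left(N \right)} = 7 - \left(3 + N\right) = 4 - N$)
$V{\left(J,h \right)} = -24$ ($V{\left(J,h \right)} = \left(-2 - 4\right) \left(4 - 0 J\right) = - 6 \left(4 - 0\right) = - 6 \left(4 + 0\right) = \left(-6\right) 4 = -24$)
$G = -30$ ($G = 10 \left(-11 + 8\right) = 10 \left(-3\right) = -30$)
$G - - 48 V{\left(4,-5 \right)} 52 = -30 - \left(-48\right) \left(-24\right) 52 = -30 - 1152 \cdot 52 = -30 - 59904 = -59934$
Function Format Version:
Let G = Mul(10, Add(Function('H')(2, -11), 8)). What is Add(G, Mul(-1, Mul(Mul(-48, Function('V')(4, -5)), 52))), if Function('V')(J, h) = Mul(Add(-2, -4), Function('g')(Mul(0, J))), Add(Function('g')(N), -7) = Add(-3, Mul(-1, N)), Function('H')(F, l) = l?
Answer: -59934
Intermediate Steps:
Function('g')(N) = Add(4, Mul(-1, N)) (Function('g')(N) = Add(7, Add(-3, Mul(-1, N))) = Add(4, Mul(-1, N)))
Function('V')(J, h) = -24 (Function('V')(J, h) = Mul(Add(-2, -4), Add(4, Mul(-1, Mul(0, J)))) = Mul(-6, Add(4, Mul(-1, 0))) = Mul(-6, Add(4, 0)) = Mul(-6, 4) = -24)
G = -30 (G = Mul(10, Add(-11, 8)) = Mul(10, -3) = -30)
Add(G, Mul(-1, Mul(Mul(-48, Function('V')(4, -5)), 52))) = Add(-30, Mul(-1, Mul(Mul(-48, -24), 52))) = Add(-30, Mul(-1, Mul(1152, 52))) = Add(-30, Mul(-1, 59904)) = Add(-30, -59904) = -59934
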